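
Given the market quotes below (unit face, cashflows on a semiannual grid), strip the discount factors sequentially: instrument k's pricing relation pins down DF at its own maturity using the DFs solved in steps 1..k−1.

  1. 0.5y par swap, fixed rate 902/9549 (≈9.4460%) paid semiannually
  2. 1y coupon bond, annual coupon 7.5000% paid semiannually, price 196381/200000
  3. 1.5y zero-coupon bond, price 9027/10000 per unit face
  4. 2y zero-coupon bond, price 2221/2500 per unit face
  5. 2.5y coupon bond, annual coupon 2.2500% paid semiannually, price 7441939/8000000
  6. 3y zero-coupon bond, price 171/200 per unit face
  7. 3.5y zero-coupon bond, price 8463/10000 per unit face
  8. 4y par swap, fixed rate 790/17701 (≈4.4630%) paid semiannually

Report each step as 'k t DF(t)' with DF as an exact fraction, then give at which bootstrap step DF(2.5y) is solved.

1 1/2 9549/10000
2 1 9119/10000
3 3/2 9027/10000
4 2 2221/2500
5 5/2 1099/1250
6 3 171/200
7 7/2 8463/10000
8 4 421/500
DF(2.5y) is solved at step 5

step 1 [0.5y] swap r/2=451/9549: DF=(1 − 451/9549·(0))/(1+451/9549) = 9549/10000 ≈ 0.954900
step 2 [1y] bond c/2=3/80: DF=(196381/200000 − 3/80·(0.954900))/(1+3/80) = 9119/10000 ≈ 0.911900
step 3 [1.5y] zero: DF = P = 9027/10000 ≈ 0.902700
step 4 [2y] zero: DF = P = 2221/2500 ≈ 0.888400
step 5 [2.5y] bond c/2=9/800: DF=(7441939/8000000 − 9/800·(0.954900+0.911900+0.902700+0.888400))/(1+9/800) = 1099/1250 ≈ 0.879200
step 6 [3y] zero: DF = P = 171/200 ≈ 0.855000
step 7 [3.5y] zero: DF = P = 8463/10000 ≈ 0.846300
step 8 [4y] swap r/2=395/17701: DF=(1 − 395/17701·(0.954900+0.911900+0.902700+0.888400+0.879200+0.855000+0.846300))/(1+395/17701) = 421/500 ≈ 0.842000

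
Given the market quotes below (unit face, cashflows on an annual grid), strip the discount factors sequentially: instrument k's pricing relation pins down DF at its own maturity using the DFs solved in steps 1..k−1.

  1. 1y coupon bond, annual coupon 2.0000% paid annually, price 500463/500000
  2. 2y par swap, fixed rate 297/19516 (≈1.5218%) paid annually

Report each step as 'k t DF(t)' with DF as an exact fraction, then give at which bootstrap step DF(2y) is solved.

step 1 [1y] bond c/1=1/50: DF=(500463/500000 − 1/50·(0))/(1+1/50) = 9813/10000 ≈ 0.981300
step 2 [2y] swap r/1=297/19516: DF=(1 − 297/19516·(0.981300))/(1+297/19516) = 9703/10000 ≈ 0.970300

1 1 9813/10000
2 2 9703/10000
DF(2y) is solved at step 2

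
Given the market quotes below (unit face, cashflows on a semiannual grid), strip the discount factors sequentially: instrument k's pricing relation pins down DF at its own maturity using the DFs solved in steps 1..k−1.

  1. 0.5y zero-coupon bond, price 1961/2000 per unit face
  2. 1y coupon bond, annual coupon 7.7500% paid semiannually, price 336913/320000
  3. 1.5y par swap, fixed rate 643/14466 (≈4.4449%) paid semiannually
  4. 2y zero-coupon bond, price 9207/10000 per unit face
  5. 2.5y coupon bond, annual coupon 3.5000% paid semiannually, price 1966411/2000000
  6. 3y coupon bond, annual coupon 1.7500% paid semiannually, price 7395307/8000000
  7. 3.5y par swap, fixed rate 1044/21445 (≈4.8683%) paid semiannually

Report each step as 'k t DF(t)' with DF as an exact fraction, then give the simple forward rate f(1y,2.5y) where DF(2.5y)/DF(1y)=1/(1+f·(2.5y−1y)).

1 1/2 1961/2000
2 1 977/1000
3 3/2 9357/10000
4 2 9207/10000
5 5/2 9007/10000
6 3 1751/2000
7 7/2 4217/5000
f(1y,2.5y) = ((977/1000)/(9007/10000) − 1)/(3/2) = 1526/27021 ≈ 5.6475%

step 1 [0.5y] zero: DF = P = 1961/2000 ≈ 0.980500
step 2 [1y] bond c/2=31/800: DF=(336913/320000 − 31/800·(0.980500))/(1+31/800) = 977/1000 ≈ 0.977000
step 3 [1.5y] swap r/2=643/28932: DF=(1 − 643/28932·(0.980500+0.977000))/(1+643/28932) = 9357/10000 ≈ 0.935700
step 4 [2y] zero: DF = P = 9207/10000 ≈ 0.920700
step 5 [2.5y] bond c/2=7/400: DF=(1966411/2000000 − 7/400·(0.980500+0.977000+0.935700+0.920700))/(1+7/400) = 9007/10000 ≈ 0.900700
step 6 [3y] bond c/2=7/800: DF=(7395307/8000000 − 7/800·(0.980500+0.977000+0.935700+0.920700+0.900700))/(1+7/800) = 1751/2000 ≈ 0.875500
step 7 [3.5y] swap r/2=522/21445: DF=(1 − 522/21445·(0.980500+0.977000+0.935700+0.920700+0.900700+0.875500))/(1+522/21445) = 4217/5000 ≈ 0.843400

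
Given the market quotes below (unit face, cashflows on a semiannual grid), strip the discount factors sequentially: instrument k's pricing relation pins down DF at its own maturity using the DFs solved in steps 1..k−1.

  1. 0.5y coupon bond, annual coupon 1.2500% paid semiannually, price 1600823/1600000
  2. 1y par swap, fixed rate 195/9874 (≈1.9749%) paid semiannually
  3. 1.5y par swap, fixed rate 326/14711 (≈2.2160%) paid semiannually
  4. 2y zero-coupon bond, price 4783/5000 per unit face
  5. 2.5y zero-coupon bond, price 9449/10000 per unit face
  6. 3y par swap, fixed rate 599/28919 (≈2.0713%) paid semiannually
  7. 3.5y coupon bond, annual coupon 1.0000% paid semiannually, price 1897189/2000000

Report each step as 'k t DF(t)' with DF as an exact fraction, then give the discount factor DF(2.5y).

1 1/2 9943/10000
2 1 1961/2000
3 3/2 4837/5000
4 2 4783/5000
5 5/2 9449/10000
6 3 9401/10000
7 7/2 9151/10000
DF(2.5y) = 9449/10000 ≈ 0.944900

step 1 [0.5y] bond c/2=1/160: DF=(1600823/1600000 − 1/160·(0))/(1+1/160) = 9943/10000 ≈ 0.994300
step 2 [1y] swap r/2=195/19748: DF=(1 − 195/19748·(0.994300))/(1+195/19748) = 1961/2000 ≈ 0.980500
step 3 [1.5y] swap r/2=163/14711: DF=(1 − 163/14711·(0.994300+0.980500))/(1+163/14711) = 4837/5000 ≈ 0.967400
step 4 [2y] zero: DF = P = 4783/5000 ≈ 0.956600
step 5 [2.5y] zero: DF = P = 9449/10000 ≈ 0.944900
step 6 [3y] swap r/2=599/57838: DF=(1 − 599/57838·(0.994300+0.980500+0.967400+0.956600+0.944900))/(1+599/57838) = 9401/10000 ≈ 0.940100
step 7 [3.5y] bond c/2=1/200: DF=(1897189/2000000 − 1/200·(0.994300+0.980500+0.967400+0.956600+0.944900+0.940100))/(1+1/200) = 9151/10000 ≈ 0.915100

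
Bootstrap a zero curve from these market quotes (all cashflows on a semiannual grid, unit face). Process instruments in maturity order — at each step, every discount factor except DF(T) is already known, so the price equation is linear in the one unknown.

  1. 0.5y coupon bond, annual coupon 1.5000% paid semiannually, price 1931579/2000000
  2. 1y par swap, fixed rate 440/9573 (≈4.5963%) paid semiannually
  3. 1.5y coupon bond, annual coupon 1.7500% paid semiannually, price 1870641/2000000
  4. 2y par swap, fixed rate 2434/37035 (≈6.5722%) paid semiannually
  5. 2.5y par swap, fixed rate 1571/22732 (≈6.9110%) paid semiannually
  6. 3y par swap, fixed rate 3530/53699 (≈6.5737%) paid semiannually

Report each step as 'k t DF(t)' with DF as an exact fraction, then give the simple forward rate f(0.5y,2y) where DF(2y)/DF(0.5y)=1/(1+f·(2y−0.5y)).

step 1 [0.5y] bond c/2=3/400: DF=(1931579/2000000 − 3/400·(0))/(1+3/400) = 4793/5000 ≈ 0.958600
step 2 [1y] swap r/2=220/9573: DF=(1 − 220/9573·(0.958600))/(1+220/9573) = 239/250 ≈ 0.956000
step 3 [1.5y] bond c/2=7/800: DF=(1870641/2000000 − 7/800·(0.958600+0.956000))/(1+7/800) = 4553/5000 ≈ 0.910600
step 4 [2y] swap r/2=1217/37035: DF=(1 − 1217/37035·(0.958600+0.956000+0.910600))/(1+1217/37035) = 8783/10000 ≈ 0.878300
step 5 [2.5y] swap r/2=1571/45464: DF=(1 − 1571/45464·(0.958600+0.956000+0.910600+0.878300))/(1+1571/45464) = 8429/10000 ≈ 0.842900
step 6 [3y] swap r/2=1765/53699: DF=(1 − 1765/53699·(0.958600+0.956000+0.910600+0.878300+0.842900))/(1+1765/53699) = 1647/2000 ≈ 0.823500

1 1/2 4793/5000
2 1 239/250
3 3/2 4553/5000
4 2 8783/10000
5 5/2 8429/10000
6 3 1647/2000
f(0.5y,2y) = ((4793/5000)/(8783/10000) − 1)/(3/2) = 1606/26349 ≈ 6.0951%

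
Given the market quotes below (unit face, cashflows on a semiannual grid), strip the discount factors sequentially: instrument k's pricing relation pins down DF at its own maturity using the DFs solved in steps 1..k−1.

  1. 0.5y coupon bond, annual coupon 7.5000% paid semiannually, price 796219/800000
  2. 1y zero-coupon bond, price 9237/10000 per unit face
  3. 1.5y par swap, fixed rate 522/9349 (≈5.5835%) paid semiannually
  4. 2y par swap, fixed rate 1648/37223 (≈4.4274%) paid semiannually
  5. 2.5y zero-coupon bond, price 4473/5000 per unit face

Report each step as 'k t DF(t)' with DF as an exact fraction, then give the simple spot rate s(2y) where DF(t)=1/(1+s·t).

step 1 [0.5y] bond c/2=3/80: DF=(796219/800000 − 3/80·(0))/(1+3/80) = 9593/10000 ≈ 0.959300
step 2 [1y] zero: DF = P = 9237/10000 ≈ 0.923700
step 3 [1.5y] swap r/2=261/9349: DF=(1 − 261/9349·(0.959300+0.923700))/(1+261/9349) = 9217/10000 ≈ 0.921700
step 4 [2y] swap r/2=824/37223: DF=(1 − 824/37223·(0.959300+0.923700+0.921700))/(1+824/37223) = 1147/1250 ≈ 0.917600
step 5 [2.5y] zero: DF = P = 4473/5000 ≈ 0.894600

1 1/2 9593/10000
2 1 9237/10000
3 3/2 9217/10000
4 2 1147/1250
5 5/2 4473/5000
s(2y) = (1/(1147/1250) − 1)/(2) = 103/2294 ≈ 4.4900%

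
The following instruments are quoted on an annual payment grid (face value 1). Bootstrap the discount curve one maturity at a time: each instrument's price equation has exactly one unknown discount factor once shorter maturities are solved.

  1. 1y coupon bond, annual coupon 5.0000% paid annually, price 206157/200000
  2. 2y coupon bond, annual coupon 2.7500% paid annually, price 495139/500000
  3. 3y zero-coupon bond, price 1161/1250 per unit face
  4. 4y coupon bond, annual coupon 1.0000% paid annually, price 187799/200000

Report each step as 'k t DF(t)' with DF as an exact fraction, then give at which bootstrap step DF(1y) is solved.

step 1 [1y] bond c/1=1/20: DF=(206157/200000 − 1/20·(0))/(1+1/20) = 9817/10000 ≈ 0.981700
step 2 [2y] bond c/1=11/400: DF=(495139/500000 − 11/400·(0.981700))/(1+11/400) = 15/16 ≈ 0.937500
step 3 [3y] zero: DF = P = 1161/1250 ≈ 0.928800
step 4 [4y] bond c/1=1/100: DF=(187799/200000 − 1/100·(0.981700+0.937500+0.928800))/(1+1/100) = 1803/2000 ≈ 0.901500

1 1 9817/10000
2 2 15/16
3 3 1161/1250
4 4 1803/2000
DF(1y) is solved at step 1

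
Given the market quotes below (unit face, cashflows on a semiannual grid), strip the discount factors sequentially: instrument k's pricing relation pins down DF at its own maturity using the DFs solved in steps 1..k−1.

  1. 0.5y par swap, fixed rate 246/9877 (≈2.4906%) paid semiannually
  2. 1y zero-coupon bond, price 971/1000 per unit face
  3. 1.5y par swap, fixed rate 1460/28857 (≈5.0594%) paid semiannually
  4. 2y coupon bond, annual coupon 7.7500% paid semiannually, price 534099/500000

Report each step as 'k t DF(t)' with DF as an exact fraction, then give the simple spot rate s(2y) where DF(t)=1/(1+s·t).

step 1 [0.5y] swap r/2=123/9877: DF=(1 − 123/9877·(0))/(1+123/9877) = 9877/10000 ≈ 0.987700
step 2 [1y] zero: DF = P = 971/1000 ≈ 0.971000
step 3 [1.5y] swap r/2=730/28857: DF=(1 − 730/28857·(0.987700+0.971000))/(1+730/28857) = 927/1000 ≈ 0.927000
step 4 [2y] bond c/2=31/800: DF=(534099/500000 − 31/800·(0.987700+0.971000+0.927000))/(1+31/800) = 9207/10000 ≈ 0.920700

1 1/2 9877/10000
2 1 971/1000
3 3/2 927/1000
4 2 9207/10000
s(2y) = (1/(9207/10000) − 1)/(2) = 793/18414 ≈ 4.3065%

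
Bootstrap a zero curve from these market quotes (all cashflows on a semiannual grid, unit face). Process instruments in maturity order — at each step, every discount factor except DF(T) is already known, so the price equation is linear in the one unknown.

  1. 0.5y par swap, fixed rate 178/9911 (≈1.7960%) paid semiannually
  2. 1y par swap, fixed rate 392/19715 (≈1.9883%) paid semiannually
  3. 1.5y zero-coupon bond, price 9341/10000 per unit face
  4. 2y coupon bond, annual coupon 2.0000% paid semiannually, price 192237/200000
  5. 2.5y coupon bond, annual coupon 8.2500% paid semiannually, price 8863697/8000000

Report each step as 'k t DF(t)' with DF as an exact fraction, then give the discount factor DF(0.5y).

step 1 [0.5y] swap r/2=89/9911: DF=(1 − 89/9911·(0))/(1+89/9911) = 9911/10000 ≈ 0.991100
step 2 [1y] swap r/2=196/19715: DF=(1 − 196/19715·(0.991100))/(1+196/19715) = 2451/2500 ≈ 0.980400
step 3 [1.5y] zero: DF = P = 9341/10000 ≈ 0.934100
step 4 [2y] bond c/2=1/100: DF=(192237/200000 − 1/100·(0.991100+0.980400+0.934100))/(1+1/100) = 9229/10000 ≈ 0.922900
step 5 [2.5y] bond c/2=33/800: DF=(8863697/8000000 − 33/800·(0.991100+0.980400+0.934100+0.922900))/(1+33/800) = 2281/2500 ≈ 0.912400

1 1/2 9911/10000
2 1 2451/2500
3 3/2 9341/10000
4 2 9229/10000
5 5/2 2281/2500
DF(0.5y) = 9911/10000 ≈ 0.991100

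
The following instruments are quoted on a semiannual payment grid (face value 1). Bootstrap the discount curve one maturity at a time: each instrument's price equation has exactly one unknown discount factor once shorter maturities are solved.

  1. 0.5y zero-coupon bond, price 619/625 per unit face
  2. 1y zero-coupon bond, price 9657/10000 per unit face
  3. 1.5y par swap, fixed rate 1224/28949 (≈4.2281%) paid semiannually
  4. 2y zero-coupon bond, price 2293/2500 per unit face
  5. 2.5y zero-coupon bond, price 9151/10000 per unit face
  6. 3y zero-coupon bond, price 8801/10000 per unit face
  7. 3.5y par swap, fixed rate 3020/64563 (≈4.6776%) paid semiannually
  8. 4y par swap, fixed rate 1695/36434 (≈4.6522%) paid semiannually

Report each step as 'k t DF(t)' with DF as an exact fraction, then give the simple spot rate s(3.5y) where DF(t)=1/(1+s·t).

step 1 [0.5y] zero: DF = P = 619/625 ≈ 0.990400
step 2 [1y] zero: DF = P = 9657/10000 ≈ 0.965700
step 3 [1.5y] swap r/2=612/28949: DF=(1 − 612/28949·(0.990400+0.965700))/(1+612/28949) = 2347/2500 ≈ 0.938800
step 4 [2y] zero: DF = P = 2293/2500 ≈ 0.917200
step 5 [2.5y] zero: DF = P = 9151/10000 ≈ 0.915100
step 6 [3y] zero: DF = P = 8801/10000 ≈ 0.880100
step 7 [3.5y] swap r/2=1510/64563: DF=(1 − 1510/64563·(0.990400+0.965700+0.938800+0.917200+0.915100+0.880100))/(1+1510/64563) = 849/1000 ≈ 0.849000
step 8 [4y] swap r/2=1695/72868: DF=(1 − 1695/72868·(0.990400+0.965700+0.938800+0.917200+0.915100+0.880100+0.849000))/(1+1695/72868) = 1661/2000 ≈ 0.830500

1 1/2 619/625
2 1 9657/10000
3 3/2 2347/2500
4 2 2293/2500
5 5/2 9151/10000
6 3 8801/10000
7 7/2 849/1000
8 4 1661/2000
s(3.5y) = (1/(849/1000) − 1)/(7/2) = 302/5943 ≈ 5.0816%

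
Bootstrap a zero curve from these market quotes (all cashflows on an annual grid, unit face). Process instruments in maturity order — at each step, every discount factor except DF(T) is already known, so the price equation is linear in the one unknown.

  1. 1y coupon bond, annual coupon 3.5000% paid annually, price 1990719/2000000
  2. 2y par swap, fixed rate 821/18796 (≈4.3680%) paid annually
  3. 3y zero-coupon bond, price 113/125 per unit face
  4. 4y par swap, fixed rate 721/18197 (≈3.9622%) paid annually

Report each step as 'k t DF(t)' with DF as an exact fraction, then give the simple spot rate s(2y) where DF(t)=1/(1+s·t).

step 1 [1y] bond c/1=7/200: DF=(1990719/2000000 − 7/200·(0))/(1+7/200) = 9617/10000 ≈ 0.961700
step 2 [2y] swap r/1=821/18796: DF=(1 − 821/18796·(0.961700))/(1+821/18796) = 9179/10000 ≈ 0.917900
step 3 [3y] zero: DF = P = 113/125 ≈ 0.904000
step 4 [4y] swap r/1=721/18197: DF=(1 − 721/18197·(0.961700+0.917900+0.904000))/(1+721/18197) = 4279/5000 ≈ 0.855800

1 1 9617/10000
2 2 9179/10000
3 3 113/125
4 4 4279/5000
s(2y) = (1/(9179/10000) − 1)/(2) = 821/18358 ≈ 4.4722%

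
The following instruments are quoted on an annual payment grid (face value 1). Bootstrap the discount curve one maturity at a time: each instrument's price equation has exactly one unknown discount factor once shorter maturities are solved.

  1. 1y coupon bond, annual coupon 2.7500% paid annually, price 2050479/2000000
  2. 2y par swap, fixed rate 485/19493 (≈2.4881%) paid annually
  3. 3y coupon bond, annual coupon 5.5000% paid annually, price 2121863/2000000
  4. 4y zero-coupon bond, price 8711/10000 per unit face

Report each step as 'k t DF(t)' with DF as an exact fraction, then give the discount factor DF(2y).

step 1 [1y] bond c/1=11/400: DF=(2050479/2000000 − 11/400·(0))/(1+11/400) = 4989/5000 ≈ 0.997800
step 2 [2y] swap r/1=485/19493: DF=(1 − 485/19493·(0.997800))/(1+485/19493) = 1903/2000 ≈ 0.951500
step 3 [3y] bond c/1=11/200: DF=(2121863/2000000 − 11/200·(0.997800+0.951500))/(1+11/200) = 113/125 ≈ 0.904000
step 4 [4y] zero: DF = P = 8711/10000 ≈ 0.871100

1 1 4989/5000
2 2 1903/2000
3 3 113/125
4 4 8711/10000
DF(2y) = 1903/2000 ≈ 0.951500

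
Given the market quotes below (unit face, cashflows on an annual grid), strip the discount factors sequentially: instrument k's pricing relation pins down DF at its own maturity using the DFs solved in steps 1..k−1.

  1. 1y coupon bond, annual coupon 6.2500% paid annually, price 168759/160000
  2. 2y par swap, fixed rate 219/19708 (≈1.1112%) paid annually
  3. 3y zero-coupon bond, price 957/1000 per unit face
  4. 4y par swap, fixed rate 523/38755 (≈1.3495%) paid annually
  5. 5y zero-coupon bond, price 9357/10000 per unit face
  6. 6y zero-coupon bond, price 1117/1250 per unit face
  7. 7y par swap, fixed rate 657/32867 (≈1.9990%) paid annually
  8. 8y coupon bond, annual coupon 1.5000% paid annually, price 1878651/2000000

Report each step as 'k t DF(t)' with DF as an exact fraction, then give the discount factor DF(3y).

1 1 9927/10000
2 2 9781/10000
3 3 957/1000
4 4 9477/10000
5 5 9357/10000
6 6 1117/1250
7 7 4343/5000
8 8 8283/10000
DF(3y) = 957/1000 ≈ 0.957000

step 1 [1y] bond c/1=1/16: DF=(168759/160000 − 1/16·(0))/(1+1/16) = 9927/10000 ≈ 0.992700
step 2 [2y] swap r/1=219/19708: DF=(1 − 219/19708·(0.992700))/(1+219/19708) = 9781/10000 ≈ 0.978100
step 3 [3y] zero: DF = P = 957/1000 ≈ 0.957000
step 4 [4y] swap r/1=523/38755: DF=(1 − 523/38755·(0.992700+0.978100+0.957000))/(1+523/38755) = 9477/10000 ≈ 0.947700
step 5 [5y] zero: DF = P = 9357/10000 ≈ 0.935700
step 6 [6y] zero: DF = P = 1117/1250 ≈ 0.893600
step 7 [7y] swap r/1=657/32867: DF=(1 − 657/32867·(0.992700+0.978100+0.957000+0.947700+0.935700+0.893600))/(1+657/32867) = 4343/5000 ≈ 0.868600
step 8 [8y] bond c/1=3/200: DF=(1878651/2000000 − 3/200·(0.992700+0.978100+0.957000+0.947700+0.935700+0.893600+0.868600))/(1+3/200) = 8283/10000 ≈ 0.828300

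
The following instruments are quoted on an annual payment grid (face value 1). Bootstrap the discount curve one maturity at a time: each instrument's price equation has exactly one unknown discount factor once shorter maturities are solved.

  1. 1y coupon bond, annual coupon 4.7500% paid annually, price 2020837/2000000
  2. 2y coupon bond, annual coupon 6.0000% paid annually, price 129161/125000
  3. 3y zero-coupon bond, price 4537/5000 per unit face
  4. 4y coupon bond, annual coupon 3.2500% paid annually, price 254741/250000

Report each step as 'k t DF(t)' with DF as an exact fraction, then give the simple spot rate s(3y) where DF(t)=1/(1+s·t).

step 1 [1y] bond c/1=19/400: DF=(2020837/2000000 − 19/400·(0))/(1+19/400) = 4823/5000 ≈ 0.964600
step 2 [2y] bond c/1=3/50: DF=(129161/125000 − 3/50·(0.964600))/(1+3/50) = 4601/5000 ≈ 0.920200
step 3 [3y] zero: DF = P = 4537/5000 ≈ 0.907400
step 4 [4y] bond c/1=13/400: DF=(254741/250000 − 13/400·(0.964600+0.920200+0.907400))/(1+13/400) = 899/1000 ≈ 0.899000

1 1 4823/5000
2 2 4601/5000
3 3 4537/5000
4 4 899/1000
s(3y) = (1/(4537/5000) − 1)/(3) = 463/13611 ≈ 3.4017%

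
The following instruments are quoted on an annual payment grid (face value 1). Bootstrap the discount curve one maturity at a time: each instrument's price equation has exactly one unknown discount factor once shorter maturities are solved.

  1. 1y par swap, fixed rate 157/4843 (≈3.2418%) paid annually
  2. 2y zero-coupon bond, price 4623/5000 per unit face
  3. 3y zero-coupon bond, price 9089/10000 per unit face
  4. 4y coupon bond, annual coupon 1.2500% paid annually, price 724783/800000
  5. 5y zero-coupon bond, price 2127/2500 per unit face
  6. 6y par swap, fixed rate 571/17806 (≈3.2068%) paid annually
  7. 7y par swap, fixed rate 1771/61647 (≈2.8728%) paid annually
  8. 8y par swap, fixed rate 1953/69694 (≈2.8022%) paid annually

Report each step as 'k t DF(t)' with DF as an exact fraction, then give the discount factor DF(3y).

1 1 4843/5000
2 2 4623/5000
3 3 9089/10000
4 4 4301/5000
5 5 2127/2500
6 6 8287/10000
7 7 8229/10000
8 8 8047/10000
DF(3y) = 9089/10000 ≈ 0.908900

step 1 [1y] swap r/1=157/4843: DF=(1 − 157/4843·(0))/(1+157/4843) = 4843/5000 ≈ 0.968600
step 2 [2y] zero: DF = P = 4623/5000 ≈ 0.924600
step 3 [3y] zero: DF = P = 9089/10000 ≈ 0.908900
step 4 [4y] bond c/1=1/80: DF=(724783/800000 − 1/80·(0.968600+0.924600+0.908900))/(1+1/80) = 4301/5000 ≈ 0.860200
step 5 [5y] zero: DF = P = 2127/2500 ≈ 0.850800
step 6 [6y] swap r/1=571/17806: DF=(1 − 571/17806·(0.968600+0.924600+0.908900+0.860200+0.850800))/(1+571/17806) = 8287/10000 ≈ 0.828700
step 7 [7y] swap r/1=1771/61647: DF=(1 − 1771/61647·(0.968600+0.924600+0.908900+0.860200+0.850800+0.828700))/(1+1771/61647) = 8229/10000 ≈ 0.822900
step 8 [8y] swap r/1=1953/69694: DF=(1 − 1953/69694·(0.968600+0.924600+0.908900+0.860200+0.850800+0.828700+0.822900))/(1+1953/69694) = 8047/10000 ≈ 0.804700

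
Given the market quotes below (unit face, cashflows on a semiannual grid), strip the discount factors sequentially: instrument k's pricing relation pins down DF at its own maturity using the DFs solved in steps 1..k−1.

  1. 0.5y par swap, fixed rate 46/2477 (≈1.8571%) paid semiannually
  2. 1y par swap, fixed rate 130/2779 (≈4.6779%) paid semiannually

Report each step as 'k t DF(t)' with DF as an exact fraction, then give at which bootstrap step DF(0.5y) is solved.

step 1 [0.5y] swap r/2=23/2477: DF=(1 − 23/2477·(0))/(1+23/2477) = 2477/2500 ≈ 0.990800
step 2 [1y] swap r/2=65/2779: DF=(1 − 65/2779·(0.990800))/(1+65/2779) = 1909/2000 ≈ 0.954500

1 1/2 2477/2500
2 1 1909/2000
DF(0.5y) is solved at step 1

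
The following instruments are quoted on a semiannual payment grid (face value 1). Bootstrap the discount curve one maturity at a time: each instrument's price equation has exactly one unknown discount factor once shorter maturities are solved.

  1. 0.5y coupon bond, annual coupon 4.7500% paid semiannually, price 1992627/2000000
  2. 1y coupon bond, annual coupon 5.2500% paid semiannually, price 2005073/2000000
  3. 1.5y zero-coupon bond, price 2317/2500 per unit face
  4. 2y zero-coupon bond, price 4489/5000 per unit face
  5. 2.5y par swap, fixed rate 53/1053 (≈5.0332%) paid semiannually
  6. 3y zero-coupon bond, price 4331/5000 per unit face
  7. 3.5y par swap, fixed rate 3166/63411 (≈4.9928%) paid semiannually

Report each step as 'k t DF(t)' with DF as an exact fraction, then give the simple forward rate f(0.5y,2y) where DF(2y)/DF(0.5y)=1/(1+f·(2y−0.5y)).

step 1 [0.5y] bond c/2=19/800: DF=(1992627/2000000 − 19/800·(0))/(1+19/800) = 2433/2500 ≈ 0.973200
step 2 [1y] bond c/2=21/800: DF=(2005073/2000000 − 21/800·(0.973200))/(1+21/800) = 119/125 ≈ 0.952000
step 3 [1.5y] zero: DF = P = 2317/2500 ≈ 0.926800
step 4 [2y] zero: DF = P = 4489/5000 ≈ 0.897800
step 5 [2.5y] swap r/2=53/2106: DF=(1 − 53/2106·(0.973200+0.952000+0.926800+0.897800))/(1+53/2106) = 4417/5000 ≈ 0.883400
step 6 [3y] zero: DF = P = 4331/5000 ≈ 0.866200
step 7 [3.5y] swap r/2=1583/63411: DF=(1 − 1583/63411·(0.973200+0.952000+0.926800+0.897800+0.883400+0.866200))/(1+1583/63411) = 8417/10000 ≈ 0.841700

1 1/2 2433/2500
2 1 119/125
3 3/2 2317/2500
4 2 4489/5000
5 5/2 4417/5000
6 3 4331/5000
7 7/2 8417/10000
f(0.5y,2y) = ((2433/2500)/(4489/5000) − 1)/(3/2) = 754/13467 ≈ 5.5989%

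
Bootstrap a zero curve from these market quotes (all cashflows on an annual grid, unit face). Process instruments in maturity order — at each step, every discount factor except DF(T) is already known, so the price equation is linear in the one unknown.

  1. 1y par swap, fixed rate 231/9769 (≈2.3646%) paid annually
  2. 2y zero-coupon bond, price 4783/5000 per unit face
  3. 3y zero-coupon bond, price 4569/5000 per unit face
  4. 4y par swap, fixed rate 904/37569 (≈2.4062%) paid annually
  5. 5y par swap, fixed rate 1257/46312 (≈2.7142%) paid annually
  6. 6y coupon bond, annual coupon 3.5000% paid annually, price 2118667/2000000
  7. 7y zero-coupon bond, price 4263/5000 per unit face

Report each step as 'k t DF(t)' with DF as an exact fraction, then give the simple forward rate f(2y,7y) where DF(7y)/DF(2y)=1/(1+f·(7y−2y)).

step 1 [1y] swap r/1=231/9769: DF=(1 − 231/9769·(0))/(1+231/9769) = 9769/10000 ≈ 0.976900
step 2 [2y] zero: DF = P = 4783/5000 ≈ 0.956600
step 3 [3y] zero: DF = P = 4569/5000 ≈ 0.913800
step 4 [4y] swap r/1=904/37569: DF=(1 − 904/37569·(0.976900+0.956600+0.913800))/(1+904/37569) = 1137/1250 ≈ 0.909600
step 5 [5y] swap r/1=1257/46312: DF=(1 − 1257/46312·(0.976900+0.956600+0.913800+0.909600))/(1+1257/46312) = 8743/10000 ≈ 0.874300
step 6 [6y] bond c/1=7/200: DF=(2118667/2000000 − 7/200·(0.976900+0.956600+0.913800+0.909600+0.874300))/(1+7/200) = 8669/10000 ≈ 0.866900
step 7 [7y] zero: DF = P = 4263/5000 ≈ 0.852600

1 1 9769/10000
2 2 4783/5000
3 3 4569/5000
4 4 1137/1250
5 5 8743/10000
6 6 8669/10000
7 7 4263/5000
f(2y,7y) = ((4783/5000)/(4263/5000) − 1)/(5) = 104/4263 ≈ 2.4396%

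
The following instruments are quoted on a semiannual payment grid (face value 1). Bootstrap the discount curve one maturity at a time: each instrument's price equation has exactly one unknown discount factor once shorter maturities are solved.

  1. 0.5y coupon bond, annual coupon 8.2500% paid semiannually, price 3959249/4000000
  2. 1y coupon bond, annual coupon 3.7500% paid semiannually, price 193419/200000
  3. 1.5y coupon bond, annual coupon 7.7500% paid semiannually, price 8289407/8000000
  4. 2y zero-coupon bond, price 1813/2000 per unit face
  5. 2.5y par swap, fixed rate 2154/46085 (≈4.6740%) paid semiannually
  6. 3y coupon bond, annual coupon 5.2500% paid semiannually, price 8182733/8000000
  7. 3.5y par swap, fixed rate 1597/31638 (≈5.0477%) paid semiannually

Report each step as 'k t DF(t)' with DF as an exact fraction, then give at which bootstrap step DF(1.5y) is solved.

1 1/2 4753/5000
2 1 4659/5000
3 3/2 9273/10000
4 2 1813/2000
5 5/2 8923/10000
6 3 2197/2500
7 7/2 8403/10000
DF(1.5y) is solved at step 3

step 1 [0.5y] bond c/2=33/800: DF=(3959249/4000000 − 33/800·(0))/(1+33/800) = 4753/5000 ≈ 0.950600
step 2 [1y] bond c/2=3/160: DF=(193419/200000 − 3/160·(0.950600))/(1+3/160) = 4659/5000 ≈ 0.931800
step 3 [1.5y] bond c/2=31/800: DF=(8289407/8000000 − 31/800·(0.950600+0.931800))/(1+31/800) = 9273/10000 ≈ 0.927300
step 4 [2y] zero: DF = P = 1813/2000 ≈ 0.906500
step 5 [2.5y] swap r/2=1077/46085: DF=(1 − 1077/46085·(0.950600+0.931800+0.927300+0.906500))/(1+1077/46085) = 8923/10000 ≈ 0.892300
step 6 [3y] bond c/2=21/800: DF=(8182733/8000000 − 21/800·(0.950600+0.931800+0.927300+0.906500+0.892300))/(1+21/800) = 2197/2500 ≈ 0.878800
step 7 [3.5y] swap r/2=1597/63276: DF=(1 − 1597/63276·(0.950600+0.931800+0.927300+0.906500+0.892300+0.878800))/(1+1597/63276) = 8403/10000 ≈ 0.840300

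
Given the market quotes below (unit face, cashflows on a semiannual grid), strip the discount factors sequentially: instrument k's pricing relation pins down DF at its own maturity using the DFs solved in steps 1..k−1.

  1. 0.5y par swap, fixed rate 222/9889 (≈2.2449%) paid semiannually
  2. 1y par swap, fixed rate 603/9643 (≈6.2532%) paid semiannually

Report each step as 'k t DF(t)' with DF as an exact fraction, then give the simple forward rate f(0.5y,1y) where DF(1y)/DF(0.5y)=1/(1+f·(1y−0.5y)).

1 1/2 9889/10000
2 1 9397/10000
f(0.5y,1y) = ((9889/10000)/(9397/10000) − 1)/(1/2) = 984/9397 ≈ 10.4714%

step 1 [0.5y] swap r/2=111/9889: DF=(1 − 111/9889·(0))/(1+111/9889) = 9889/10000 ≈ 0.988900
step 2 [1y] swap r/2=603/19286: DF=(1 − 603/19286·(0.988900))/(1+603/19286) = 9397/10000 ≈ 0.939700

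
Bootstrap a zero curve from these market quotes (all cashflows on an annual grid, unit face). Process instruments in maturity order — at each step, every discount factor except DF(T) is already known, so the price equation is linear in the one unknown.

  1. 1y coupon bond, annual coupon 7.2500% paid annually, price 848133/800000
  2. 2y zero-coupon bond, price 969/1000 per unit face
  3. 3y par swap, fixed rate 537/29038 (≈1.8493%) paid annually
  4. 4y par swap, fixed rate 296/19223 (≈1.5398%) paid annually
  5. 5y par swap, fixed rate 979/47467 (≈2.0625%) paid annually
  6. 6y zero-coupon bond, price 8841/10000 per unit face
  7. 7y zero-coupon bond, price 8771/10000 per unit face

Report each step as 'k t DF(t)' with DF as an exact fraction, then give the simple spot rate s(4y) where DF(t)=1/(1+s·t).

step 1 [1y] bond c/1=29/400: DF=(848133/800000 − 29/400·(0))/(1+29/400) = 1977/2000 ≈ 0.988500
step 2 [2y] zero: DF = P = 969/1000 ≈ 0.969000
step 3 [3y] swap r/1=537/29038: DF=(1 − 537/29038·(0.988500+0.969000))/(1+537/29038) = 9463/10000 ≈ 0.946300
step 4 [4y] swap r/1=296/19223: DF=(1 − 296/19223·(0.988500+0.969000+0.946300))/(1+296/19223) = 588/625 ≈ 0.940800
step 5 [5y] swap r/1=979/47467: DF=(1 − 979/47467·(0.988500+0.969000+0.946300+0.940800))/(1+979/47467) = 9021/10000 ≈ 0.902100
step 6 [6y] zero: DF = P = 8841/10000 ≈ 0.884100
step 7 [7y] zero: DF = P = 8771/10000 ≈ 0.877100

1 1 1977/2000
2 2 969/1000
3 3 9463/10000
4 4 588/625
5 5 9021/10000
6 6 8841/10000
7 7 8771/10000
s(4y) = (1/(588/625) − 1)/(4) = 37/2352 ≈ 1.5731%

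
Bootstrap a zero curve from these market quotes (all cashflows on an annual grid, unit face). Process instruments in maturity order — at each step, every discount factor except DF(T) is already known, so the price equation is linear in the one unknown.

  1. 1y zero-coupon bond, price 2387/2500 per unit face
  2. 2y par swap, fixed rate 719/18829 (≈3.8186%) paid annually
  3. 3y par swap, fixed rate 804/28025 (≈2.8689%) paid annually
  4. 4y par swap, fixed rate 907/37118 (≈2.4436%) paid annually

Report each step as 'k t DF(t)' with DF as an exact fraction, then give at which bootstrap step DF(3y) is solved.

1 1 2387/2500
2 2 9281/10000
3 3 2299/2500
4 4 9093/10000
DF(3y) is solved at step 3

step 1 [1y] zero: DF = P = 2387/2500 ≈ 0.954800
step 2 [2y] swap r/1=719/18829: DF=(1 − 719/18829·(0.954800))/(1+719/18829) = 9281/10000 ≈ 0.928100
step 3 [3y] swap r/1=804/28025: DF=(1 − 804/28025·(0.954800+0.928100))/(1+804/28025) = 2299/2500 ≈ 0.919600
step 4 [4y] swap r/1=907/37118: DF=(1 − 907/37118·(0.954800+0.928100+0.919600))/(1+907/37118) = 9093/10000 ≈ 0.909300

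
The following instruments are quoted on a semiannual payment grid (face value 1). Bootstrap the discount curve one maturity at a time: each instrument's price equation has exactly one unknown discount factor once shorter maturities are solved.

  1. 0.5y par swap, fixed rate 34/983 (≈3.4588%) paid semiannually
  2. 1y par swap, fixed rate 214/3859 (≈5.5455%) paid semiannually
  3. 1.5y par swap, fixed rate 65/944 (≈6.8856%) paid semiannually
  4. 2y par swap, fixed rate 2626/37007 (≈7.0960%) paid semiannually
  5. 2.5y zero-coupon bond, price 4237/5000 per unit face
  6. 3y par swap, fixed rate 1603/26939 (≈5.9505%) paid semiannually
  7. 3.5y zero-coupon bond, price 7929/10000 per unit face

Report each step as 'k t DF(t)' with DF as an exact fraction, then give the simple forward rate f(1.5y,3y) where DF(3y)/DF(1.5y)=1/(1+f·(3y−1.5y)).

step 1 [0.5y] swap r/2=17/983: DF=(1 − 17/983·(0))/(1+17/983) = 983/1000 ≈ 0.983000
step 2 [1y] swap r/2=107/3859: DF=(1 − 107/3859·(0.983000))/(1+107/3859) = 1893/2000 ≈ 0.946500
step 3 [1.5y] swap r/2=65/1888: DF=(1 − 65/1888·(0.983000+0.946500))/(1+65/1888) = 361/400 ≈ 0.902500
step 4 [2y] swap r/2=1313/37007: DF=(1 − 1313/37007·(0.983000+0.946500+0.902500))/(1+1313/37007) = 8687/10000 ≈ 0.868700
step 5 [2.5y] zero: DF = P = 4237/5000 ≈ 0.847400
step 6 [3y] swap r/2=1603/53878: DF=(1 − 1603/53878·(0.983000+0.946500+0.902500+0.868700+0.847400))/(1+1603/53878) = 8397/10000 ≈ 0.839700
step 7 [3.5y] zero: DF = P = 7929/10000 ≈ 0.792900

1 1/2 983/1000
2 1 1893/2000
3 3/2 361/400
4 2 8687/10000
5 5/2 4237/5000
6 3 8397/10000
7 7/2 7929/10000
f(1.5y,3y) = ((361/400)/(8397/10000) − 1)/(3/2) = 1256/25191 ≈ 4.9859%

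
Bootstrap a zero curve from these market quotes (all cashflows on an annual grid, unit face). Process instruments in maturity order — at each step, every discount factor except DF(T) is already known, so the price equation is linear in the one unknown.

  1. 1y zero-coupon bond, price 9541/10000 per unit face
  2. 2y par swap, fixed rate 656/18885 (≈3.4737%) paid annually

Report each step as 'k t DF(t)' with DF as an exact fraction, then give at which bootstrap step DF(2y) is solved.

1 1 9541/10000
2 2 584/625
DF(2y) is solved at step 2

step 1 [1y] zero: DF = P = 9541/10000 ≈ 0.954100
step 2 [2y] swap r/1=656/18885: DF=(1 − 656/18885·(0.954100))/(1+656/18885) = 584/625 ≈ 0.934400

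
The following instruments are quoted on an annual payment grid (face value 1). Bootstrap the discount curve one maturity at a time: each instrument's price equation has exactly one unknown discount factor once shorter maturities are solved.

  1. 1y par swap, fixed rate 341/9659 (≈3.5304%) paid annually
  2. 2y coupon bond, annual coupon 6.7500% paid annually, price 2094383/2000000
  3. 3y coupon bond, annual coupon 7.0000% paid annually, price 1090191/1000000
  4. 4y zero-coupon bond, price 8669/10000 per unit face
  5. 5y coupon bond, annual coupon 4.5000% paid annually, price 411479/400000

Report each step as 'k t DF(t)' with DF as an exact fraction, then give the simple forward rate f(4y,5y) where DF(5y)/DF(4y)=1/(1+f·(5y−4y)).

1 1 9659/10000
2 2 9199/10000
3 3 1791/2000
4 4 8669/10000
5 5 8273/10000
f(4y,5y) = ((8669/10000)/(8273/10000) − 1)/(1) = 396/8273 ≈ 4.7867%

step 1 [1y] swap r/1=341/9659: DF=(1 − 341/9659·(0))/(1+341/9659) = 9659/10000 ≈ 0.965900
step 2 [2y] bond c/1=27/400: DF=(2094383/2000000 − 27/400·(0.965900))/(1+27/400) = 9199/10000 ≈ 0.919900
step 3 [3y] bond c/1=7/100: DF=(1090191/1000000 − 7/100·(0.965900+0.919900))/(1+7/100) = 1791/2000 ≈ 0.895500
step 4 [4y] zero: DF = P = 8669/10000 ≈ 0.866900
step 5 [5y] bond c/1=9/200: DF=(411479/400000 − 9/200·(0.965900+0.919900+0.895500+0.866900))/(1+9/200) = 8273/10000 ≈ 0.827300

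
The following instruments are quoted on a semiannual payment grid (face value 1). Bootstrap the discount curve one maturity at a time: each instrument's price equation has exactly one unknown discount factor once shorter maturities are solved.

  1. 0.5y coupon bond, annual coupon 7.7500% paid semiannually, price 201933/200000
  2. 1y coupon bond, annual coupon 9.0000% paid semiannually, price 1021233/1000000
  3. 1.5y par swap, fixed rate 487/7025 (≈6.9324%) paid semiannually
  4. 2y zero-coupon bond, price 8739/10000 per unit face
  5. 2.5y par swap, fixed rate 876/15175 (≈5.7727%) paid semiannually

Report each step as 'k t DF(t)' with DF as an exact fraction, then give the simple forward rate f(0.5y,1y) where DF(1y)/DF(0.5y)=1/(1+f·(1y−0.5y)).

step 1 [0.5y] bond c/2=31/800: DF=(201933/200000 − 31/800·(0))/(1+31/800) = 243/250 ≈ 0.972000
step 2 [1y] bond c/2=9/200: DF=(1021233/1000000 − 9/200·(0.972000))/(1+9/200) = 4677/5000 ≈ 0.935400
step 3 [1.5y] swap r/2=487/14050: DF=(1 − 487/14050·(0.972000+0.935400))/(1+487/14050) = 4513/5000 ≈ 0.902600
step 4 [2y] zero: DF = P = 8739/10000 ≈ 0.873900
step 5 [2.5y] swap r/2=438/15175: DF=(1 − 438/15175·(0.972000+0.935400+0.902600+0.873900))/(1+438/15175) = 4343/5000 ≈ 0.868600

1 1/2 243/250
2 1 4677/5000
3 3/2 4513/5000
4 2 8739/10000
5 5/2 4343/5000
f(0.5y,1y) = ((243/250)/(4677/5000) − 1)/(1/2) = 122/1559 ≈ 7.8255%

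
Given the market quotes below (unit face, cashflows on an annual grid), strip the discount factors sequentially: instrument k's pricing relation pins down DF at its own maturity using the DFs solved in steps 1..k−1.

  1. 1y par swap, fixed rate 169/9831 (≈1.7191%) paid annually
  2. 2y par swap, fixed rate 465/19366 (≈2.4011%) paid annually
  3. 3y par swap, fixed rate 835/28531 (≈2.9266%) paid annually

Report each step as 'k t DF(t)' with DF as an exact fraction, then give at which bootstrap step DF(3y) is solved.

step 1 [1y] swap r/1=169/9831: DF=(1 − 169/9831·(0))/(1+169/9831) = 9831/10000 ≈ 0.983100
step 2 [2y] swap r/1=465/19366: DF=(1 − 465/19366·(0.983100))/(1+465/19366) = 1907/2000 ≈ 0.953500
step 3 [3y] swap r/1=835/28531: DF=(1 − 835/28531·(0.983100+0.953500))/(1+835/28531) = 1833/2000 ≈ 0.916500

1 1 9831/10000
2 2 1907/2000
3 3 1833/2000
DF(3y) is solved at step 3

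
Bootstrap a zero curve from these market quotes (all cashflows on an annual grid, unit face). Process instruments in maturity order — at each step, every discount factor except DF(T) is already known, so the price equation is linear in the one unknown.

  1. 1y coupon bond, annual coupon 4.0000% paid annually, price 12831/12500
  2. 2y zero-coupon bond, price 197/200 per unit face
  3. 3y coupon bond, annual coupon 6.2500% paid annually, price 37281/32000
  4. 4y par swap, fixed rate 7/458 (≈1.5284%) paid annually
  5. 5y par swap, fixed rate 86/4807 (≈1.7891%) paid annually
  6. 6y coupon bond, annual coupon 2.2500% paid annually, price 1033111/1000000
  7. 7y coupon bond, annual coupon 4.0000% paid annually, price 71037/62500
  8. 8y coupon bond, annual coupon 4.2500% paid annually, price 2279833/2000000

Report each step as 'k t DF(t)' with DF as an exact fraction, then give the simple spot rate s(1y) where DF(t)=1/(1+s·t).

step 1 [1y] bond c/1=1/25: DF=(12831/12500 − 1/25·(0))/(1+1/25) = 987/1000 ≈ 0.987000
step 2 [2y] zero: DF = P = 197/200 ≈ 0.985000
step 3 [3y] bond c/1=1/16: DF=(37281/32000 − 1/16·(0.987000+0.985000))/(1+1/16) = 1961/2000 ≈ 0.980500
step 4 [4y] swap r/1=7/458: DF=(1 − 7/458·(0.987000+0.985000+0.980500))/(1+7/458) = 1881/2000 ≈ 0.940500
step 5 [5y] swap r/1=86/4807: DF=(1 − 86/4807·(0.987000+0.985000+0.980500+0.940500))/(1+86/4807) = 457/500 ≈ 0.914000
step 6 [6y] bond c/1=9/400: DF=(1033111/1000000 − 9/400·(0.987000+0.985000+0.980500+0.940500+0.914000))/(1+9/400) = 4523/5000 ≈ 0.904600
step 7 [7y] bond c/1=1/25: DF=(71037/62500 − 1/25·(0.987000+0.985000+0.980500+0.940500+0.914000+0.904600))/(1+1/25) = 2183/2500 ≈ 0.873200
step 8 [8y] bond c/1=17/400: DF=(2279833/2000000 − 17/400·(0.987000+0.985000+0.980500+0.940500+0.914000+0.904600+0.873200))/(1+17/400) = 33/40 ≈ 0.825000

1 1 987/1000
2 2 197/200
3 3 1961/2000
4 4 1881/2000
5 5 457/500
6 6 4523/5000
7 7 2183/2500
8 8 33/40
s(1y) = (1/(987/1000) − 1)/(1) = 13/987 ≈ 1.3171%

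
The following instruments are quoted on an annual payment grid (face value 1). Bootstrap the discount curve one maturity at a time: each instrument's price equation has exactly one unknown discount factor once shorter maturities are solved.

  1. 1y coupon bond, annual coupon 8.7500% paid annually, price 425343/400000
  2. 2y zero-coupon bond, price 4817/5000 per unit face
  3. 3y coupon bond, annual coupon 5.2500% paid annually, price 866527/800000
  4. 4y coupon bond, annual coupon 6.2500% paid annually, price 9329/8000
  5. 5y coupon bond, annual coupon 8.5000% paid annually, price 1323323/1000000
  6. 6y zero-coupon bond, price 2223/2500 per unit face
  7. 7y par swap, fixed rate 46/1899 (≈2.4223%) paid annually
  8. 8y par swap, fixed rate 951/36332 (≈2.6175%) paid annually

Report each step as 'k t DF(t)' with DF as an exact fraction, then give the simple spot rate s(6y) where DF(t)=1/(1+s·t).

step 1 [1y] bond c/1=7/80: DF=(425343/400000 − 7/80·(0))/(1+7/80) = 4889/5000 ≈ 0.977800
step 2 [2y] zero: DF = P = 4817/5000 ≈ 0.963400
step 3 [3y] bond c/1=21/400: DF=(866527/800000 − 21/400·(0.977800+0.963400))/(1+21/400) = 9323/10000 ≈ 0.932300
step 4 [4y] bond c/1=1/16: DF=(9329/8000 − 1/16·(0.977800+0.963400+0.932300))/(1+1/16) = 1857/2000 ≈ 0.928500
step 5 [5y] bond c/1=17/200: DF=(1323323/1000000 − 17/200·(0.977800+0.963400+0.932300+0.928500))/(1+17/200) = 4609/5000 ≈ 0.921800
step 6 [6y] zero: DF = P = 2223/2500 ≈ 0.889200
step 7 [7y] swap r/1=46/1899: DF=(1 − 46/1899·(0.977800+0.963400+0.932300+0.928500+0.921800+0.889200))/(1+46/1899) = 2109/2500 ≈ 0.843600
step 8 [8y] swap r/1=951/36332: DF=(1 − 951/36332·(0.977800+0.963400+0.932300+0.928500+0.921800+0.889200+0.843600))/(1+951/36332) = 4049/5000 ≈ 0.809800

1 1 4889/5000
2 2 4817/5000
3 3 9323/10000
4 4 1857/2000
5 5 4609/5000
6 6 2223/2500
7 7 2109/2500
8 8 4049/5000
s(6y) = (1/(2223/2500) − 1)/(6) = 277/13338 ≈ 2.0768%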